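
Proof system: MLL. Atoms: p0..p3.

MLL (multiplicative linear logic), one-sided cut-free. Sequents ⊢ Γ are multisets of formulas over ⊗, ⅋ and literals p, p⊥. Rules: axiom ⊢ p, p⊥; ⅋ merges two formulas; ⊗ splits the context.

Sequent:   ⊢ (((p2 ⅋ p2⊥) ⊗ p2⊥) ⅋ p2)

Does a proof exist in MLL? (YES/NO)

Derivation trace:
[⅋]  ⊢ (((p2 ⅋ p2⊥) ⊗ p2⊥) ⅋ p2)
  [⊗]  ⊢ p2, ((p2 ⅋ p2⊥) ⊗ p2⊥)
    [⅋]  ⊢ (p2 ⅋ p2⊥)
      [Ax]  ⊢ p2, p2⊥
    [Ax]  ⊢ p2, p2⊥

Result: YES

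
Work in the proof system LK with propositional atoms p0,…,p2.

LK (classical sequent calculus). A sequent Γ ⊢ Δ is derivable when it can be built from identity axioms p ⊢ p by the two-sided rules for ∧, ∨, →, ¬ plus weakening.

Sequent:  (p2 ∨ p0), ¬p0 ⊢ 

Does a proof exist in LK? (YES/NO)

Truth-table refutation:
  v=000: Γ:[(p2 ∨ p0)=F, ¬p0=T] Δ:[] refutes=False
  v=001: Γ:[(p2 ∨ p0)=T, ¬p0=T] Δ:[] refutes=True  ← countermodel

Result: NO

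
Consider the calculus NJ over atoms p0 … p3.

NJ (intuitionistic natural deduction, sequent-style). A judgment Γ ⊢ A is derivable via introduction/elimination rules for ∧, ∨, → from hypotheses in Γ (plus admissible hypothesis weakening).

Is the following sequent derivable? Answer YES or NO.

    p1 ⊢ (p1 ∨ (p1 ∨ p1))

Derivation trace:
[∨I₂] p1 ⊢ (p1 ∨ (p1 ∨ p1))
  [∨I₁] p1 ⊢ (p1 ∨ p1)
    [Ax] p1 ⊢ p1

Result: YES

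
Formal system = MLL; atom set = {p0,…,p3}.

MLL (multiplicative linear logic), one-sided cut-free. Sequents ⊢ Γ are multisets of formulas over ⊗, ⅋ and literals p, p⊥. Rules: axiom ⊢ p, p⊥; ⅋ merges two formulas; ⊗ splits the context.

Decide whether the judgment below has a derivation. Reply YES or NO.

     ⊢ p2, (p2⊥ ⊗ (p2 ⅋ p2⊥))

Proof tree:
[⊗]  ⊢ p2, (p2⊥ ⊗ (p2 ⅋ p2⊥))
  [Ax]  ⊢ p2, p2⊥
  [⅋]  ⊢ (p2 ⅋ p2⊥)
    [Ax]  ⊢ p2, p2⊥

Result: YES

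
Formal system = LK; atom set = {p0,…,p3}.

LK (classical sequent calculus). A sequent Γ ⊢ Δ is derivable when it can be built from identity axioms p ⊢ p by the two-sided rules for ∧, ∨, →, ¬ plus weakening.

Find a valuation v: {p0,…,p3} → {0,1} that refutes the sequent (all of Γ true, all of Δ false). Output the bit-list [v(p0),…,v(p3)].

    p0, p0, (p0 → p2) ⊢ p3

Truth-table refutation:
  v=0000: Γ:[p0=F, p0=F, (p0 → p2)=T] Δ:[p3=F] refutes=False
  v=0001: Γ:[p0=F, p0=F, (p0 → p2)=T] Δ:[p3=T] refutes=False
  v=0010: Γ:[p0=F, p0=F, (p0 → p2)=T] Δ:[p3=F] refutes=False
  v=0011: Γ:[p0=F, p0=F, (p0 → p2)=T] Δ:[p3=T] refutes=False
  v=0100: Γ:[p0=F, p0=F, (p0 → p2)=T] Δ:[p3=F] refutes=False
  v=0101: Γ:[p0=F, p0=F, (p0 → p2)=T] Δ:[p3=T] refutes=False
  v=0110: Γ:[p0=F, p0=F, (p0 → p2)=T] Δ:[p3=F] refutes=False
  v=0111: Γ:[p0=F, p0=F, (p0 → p2)=T] Δ:[p3=T] refutes=False
  v=1000: Γ:[p0=T, p0=T, (p0 → p2)=F] Δ:[p3=F] refutes=False
  v=1001: Γ:[p0=T, p0=T, (p0 → p2)=F] Δ:[p3=T] refutes=False
  v=1010: Γ:[p0=T, p0=T, (p0 → p2)=T] Δ:[p3=F] refutes=True  ← countermodel

Result: [1, 0, 1, 0]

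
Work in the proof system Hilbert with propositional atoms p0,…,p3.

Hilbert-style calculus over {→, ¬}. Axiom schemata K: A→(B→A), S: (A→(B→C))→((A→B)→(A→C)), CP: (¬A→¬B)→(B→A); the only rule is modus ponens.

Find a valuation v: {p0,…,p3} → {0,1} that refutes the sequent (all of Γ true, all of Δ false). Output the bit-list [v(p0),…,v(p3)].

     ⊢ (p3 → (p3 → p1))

Truth-table refutation:
  v=0000: Γ:[] Δ:[(p3 → (p3 → p1))=T] refutes=False
  v=0001: Γ:[] Δ:[(p3 → (p3 → p1))=F] refutes=True  ← countermodel

Result: [0, 0, 0, 1]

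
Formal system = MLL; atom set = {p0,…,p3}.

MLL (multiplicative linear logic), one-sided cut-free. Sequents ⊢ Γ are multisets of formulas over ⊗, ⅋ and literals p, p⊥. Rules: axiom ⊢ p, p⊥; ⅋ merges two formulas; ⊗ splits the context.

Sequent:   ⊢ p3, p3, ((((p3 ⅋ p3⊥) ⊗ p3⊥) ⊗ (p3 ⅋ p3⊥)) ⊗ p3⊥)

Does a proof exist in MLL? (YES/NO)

Derivation trace:
[⊗]  ⊢ p3, p3, ((((p3 ⅋ p3⊥) ⊗ p3⊥) ⊗ (p3 ⅋ p3⊥)) ⊗ p3⊥)
  [⊗]  ⊢ p3, (((p3 ⅋ p3⊥) ⊗ p3⊥) ⊗ (p3 ⅋ p3⊥))
    [⊗]  ⊢ p3, ((p3 ⅋ p3⊥) ⊗ p3⊥)
      [⅋]  ⊢ (p3 ⅋ p3⊥)
        [Ax]  ⊢ p3, p3⊥
      [Ax]  ⊢ p3, p3⊥
    [⅋]  ⊢ (p3 ⅋ p3⊥)
      [Ax]  ⊢ p3, p3⊥
  [Ax]  ⊢ p3, p3⊥

Result: YES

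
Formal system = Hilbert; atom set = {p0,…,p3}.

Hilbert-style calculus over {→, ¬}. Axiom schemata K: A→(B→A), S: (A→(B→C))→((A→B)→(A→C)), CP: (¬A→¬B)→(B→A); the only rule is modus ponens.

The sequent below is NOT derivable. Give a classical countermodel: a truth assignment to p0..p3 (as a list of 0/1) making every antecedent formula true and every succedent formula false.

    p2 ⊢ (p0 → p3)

Truth-table refutation:
  v=0000: Γ:[p2=F] Δ:[(p0 → p3)=T] refutes=False
  v=0001: Γ:[p2=F] Δ:[(p0 → p3)=T] refutes=False
  v=0010: Γ:[p2=T] Δ:[(p0 → p3)=T] refutes=False
  v=0011: Γ:[p2=T] Δ:[(p0 → p3)=T] refutes=False
  v=0100: Γ:[p2=F] Δ:[(p0 → p3)=T] refutes=False
  v=0101: Γ:[p2=F] Δ:[(p0 → p3)=T] refutes=False
  v=0110: Γ:[p2=T] Δ:[(p0 → p3)=T] refutes=False
  v=0111: Γ:[p2=T] Δ:[(p0 → p3)=T] refutes=False
  v=1000: Γ:[p2=F] Δ:[(p0 → p3)=F] refutes=False
  v=1001: Γ:[p2=F] Δ:[(p0 → p3)=T] refutes=False
  v=1010: Γ:[p2=T] Δ:[(p0 → p3)=F] refutes=True  ← countermodel

Result: [1, 0, 1, 0]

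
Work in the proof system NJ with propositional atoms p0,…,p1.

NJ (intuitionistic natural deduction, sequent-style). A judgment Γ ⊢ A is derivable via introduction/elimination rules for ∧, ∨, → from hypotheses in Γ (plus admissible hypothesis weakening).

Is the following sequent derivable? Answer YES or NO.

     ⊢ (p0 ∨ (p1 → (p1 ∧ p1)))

Proof tree:
[∨I₂]  ⊢ (p0 ∨ (p1 → (p1 ∧ p1)))
  [→I]  ⊢ (p1 → (p1 ∧ p1))
    [∧I] p1 ⊢ (p1 ∧ p1)
      [Ax] p1 ⊢ p1
      [Ax] p1 ⊢ p1

Result: YES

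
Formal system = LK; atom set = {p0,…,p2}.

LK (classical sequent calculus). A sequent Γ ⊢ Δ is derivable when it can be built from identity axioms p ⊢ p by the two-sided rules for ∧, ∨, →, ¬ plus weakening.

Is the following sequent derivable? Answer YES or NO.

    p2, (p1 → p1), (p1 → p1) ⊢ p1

Truth-table refutation:
  v=000: Γ:[p2=F, (p1 → p1)=T, (p1 → p1)=T] Δ:[p1=F] refutes=False
  v=001: Γ:[p2=T, (p1 → p1)=T, (p1 → p1)=T] Δ:[p1=F] refutes=True  ← countermodel

Result: NO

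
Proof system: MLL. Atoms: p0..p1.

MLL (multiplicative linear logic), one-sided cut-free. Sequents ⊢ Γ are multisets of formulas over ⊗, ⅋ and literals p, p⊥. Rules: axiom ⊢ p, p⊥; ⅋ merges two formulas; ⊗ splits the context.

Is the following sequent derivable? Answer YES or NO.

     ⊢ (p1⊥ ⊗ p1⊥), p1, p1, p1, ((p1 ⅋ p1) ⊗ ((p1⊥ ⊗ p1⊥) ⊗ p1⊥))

Derivation trace:
[⊗]  ⊢ (p1⊥ ⊗ p1⊥), p1, p1, p1, ((p1 ⅋ p1) ⊗ ((p1⊥ ⊗ p1⊥) ⊗ p1⊥))
  [⅋]  ⊢ (p1⊥ ⊗ p1⊥), (p1 ⅋ p1)
    [⊗]  ⊢ p1, p1, (p1⊥ ⊗ p1⊥)
      [Ax]  ⊢ p1, p1⊥
      [Ax]  ⊢ p1, p1⊥
  [⊗]  ⊢ p1, p1, p1, ((p1⊥ ⊗ p1⊥) ⊗ p1⊥)
    [⊗]  ⊢ p1, p1, (p1⊥ ⊗ p1⊥)
      [Ax]  ⊢ p1, p1⊥
      [Ax]  ⊢ p1, p1⊥
    [Ax]  ⊢ p1, p1⊥

Result: YES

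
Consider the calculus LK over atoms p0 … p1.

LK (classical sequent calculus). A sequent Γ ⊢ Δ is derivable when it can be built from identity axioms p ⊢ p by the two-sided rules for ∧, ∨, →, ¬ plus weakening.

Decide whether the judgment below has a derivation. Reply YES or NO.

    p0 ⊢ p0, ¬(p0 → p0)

Derivation trace:
[¬R] p0 ⊢ p0, ¬(p0 → p0)
  [→L] p0, (p0 → p0) ⊢ p0
    [Ax] p0 ⊢ p0
    [Ax] p0 ⊢ p0

Result: YES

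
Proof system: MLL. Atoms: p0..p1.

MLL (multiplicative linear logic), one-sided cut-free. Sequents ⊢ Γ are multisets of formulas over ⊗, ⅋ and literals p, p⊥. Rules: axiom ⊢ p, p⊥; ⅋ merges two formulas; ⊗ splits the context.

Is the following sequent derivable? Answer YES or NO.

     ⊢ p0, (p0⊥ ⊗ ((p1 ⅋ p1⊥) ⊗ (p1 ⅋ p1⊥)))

Derivation (root first):
[⊗]  ⊢ p0, (p0⊥ ⊗ ((p1 ⅋ p1⊥) ⊗ (p1 ⅋ p1⊥)))
  [Ax]  ⊢ p0, p0⊥
  [⊗]  ⊢ ((p1 ⅋ p1⊥) ⊗ (p1 ⅋ p1⊥))
    [⅋]  ⊢ (p1 ⅋ p1⊥)
      [Ax]  ⊢ p1, p1⊥
    [⅋]  ⊢ (p1 ⅋ p1⊥)
      [Ax]  ⊢ p1, p1⊥

Result: YES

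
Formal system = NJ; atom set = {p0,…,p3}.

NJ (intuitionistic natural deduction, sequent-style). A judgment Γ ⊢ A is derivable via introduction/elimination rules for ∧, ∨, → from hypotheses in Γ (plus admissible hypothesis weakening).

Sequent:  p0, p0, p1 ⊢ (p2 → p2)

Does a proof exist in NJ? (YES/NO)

Derivation (root first):
[Wk] p0, p0, p1 ⊢ (p2 → p2)
  [Wk] p0, p0 ⊢ (p2 → p2)
    [Wk] p0 ⊢ (p2 → p2)
      [→I]  ⊢ (p2 → p2)
        [Ax] p2 ⊢ p2

Result: YES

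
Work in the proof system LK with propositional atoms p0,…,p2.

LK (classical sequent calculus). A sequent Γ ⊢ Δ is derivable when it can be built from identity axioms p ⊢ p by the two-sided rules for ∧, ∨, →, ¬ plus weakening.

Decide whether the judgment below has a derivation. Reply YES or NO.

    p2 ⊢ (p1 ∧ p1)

Enumerate valuations to refute Γ ⊢ Δ:
  v=000: Γ:[p2=F] Δ:[(p1 ∧ p1)=F] refutes=False
  v=001: Γ:[p2=T] Δ:[(p1 ∧ p1)=F] refutes=True  ← countermodel

Result: NO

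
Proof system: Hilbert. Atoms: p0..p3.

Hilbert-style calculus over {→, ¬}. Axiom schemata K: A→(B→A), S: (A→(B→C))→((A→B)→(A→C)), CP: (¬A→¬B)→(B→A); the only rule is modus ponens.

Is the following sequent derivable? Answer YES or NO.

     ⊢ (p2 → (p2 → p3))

Truth-table refutation:
  v=0000: Γ:[] Δ:[(p2 → (p2 → p3))=T] refutes=False
  v=0001: Γ:[] Δ:[(p2 → (p2 → p3))=T] refutes=False
  v=0010: Γ:[] Δ:[(p2 → (p2 → p3))=F] refutes=True  ← countermodel

Result: NO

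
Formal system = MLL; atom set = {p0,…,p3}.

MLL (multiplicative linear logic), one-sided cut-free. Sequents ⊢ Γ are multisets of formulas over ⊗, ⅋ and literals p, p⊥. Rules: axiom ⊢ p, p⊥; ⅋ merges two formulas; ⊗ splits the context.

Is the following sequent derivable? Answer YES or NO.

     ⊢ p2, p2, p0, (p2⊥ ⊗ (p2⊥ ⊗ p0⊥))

Derivation (root first):
[⊗]  ⊢ p2, p2, p0, (p2⊥ ⊗ (p2⊥ ⊗ p0⊥))
  [Ax]  ⊢ p2, p2⊥
  [⊗]  ⊢ p2, p0, (p2⊥ ⊗ p0⊥)
    [Ax]  ⊢ p2, p2⊥
    [Ax]  ⊢ p0, p0⊥

Result: YES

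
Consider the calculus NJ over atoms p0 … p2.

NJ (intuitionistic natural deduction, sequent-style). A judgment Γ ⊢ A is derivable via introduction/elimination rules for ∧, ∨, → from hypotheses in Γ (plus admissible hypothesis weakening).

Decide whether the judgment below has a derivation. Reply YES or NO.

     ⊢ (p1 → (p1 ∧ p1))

Proof tree:
[→I]  ⊢ (p1 → (p1 ∧ p1))
  [∧I] p1 ⊢ (p1 ∧ p1)
    [Ax] p1 ⊢ p1
    [Ax] p1 ⊢ p1

Result: YES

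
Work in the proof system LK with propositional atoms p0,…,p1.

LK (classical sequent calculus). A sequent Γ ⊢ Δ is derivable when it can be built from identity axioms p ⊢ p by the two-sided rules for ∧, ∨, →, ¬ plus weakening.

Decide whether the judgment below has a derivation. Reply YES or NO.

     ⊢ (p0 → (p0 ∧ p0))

Proof tree:
[→R]  ⊢ (p0 → (p0 ∧ p0))
  [∧R] p0 ⊢ (p0 ∧ p0)
    [Ax] p0 ⊢ p0
    [Ax] p0 ⊢ p0

Result: YES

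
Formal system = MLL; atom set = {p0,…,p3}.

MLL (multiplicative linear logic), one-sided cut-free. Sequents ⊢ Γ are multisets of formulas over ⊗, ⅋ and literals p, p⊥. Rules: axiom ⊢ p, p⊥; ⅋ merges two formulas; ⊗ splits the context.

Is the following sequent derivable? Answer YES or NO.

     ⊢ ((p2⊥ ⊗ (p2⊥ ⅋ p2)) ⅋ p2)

Proof tree:
[⅋]  ⊢ ((p2⊥ ⊗ (p2⊥ ⅋ p2)) ⅋ p2)
  [⊗]  ⊢ p2, (p2⊥ ⊗ (p2⊥ ⅋ p2))
    [Ax]  ⊢ p2, p2⊥
    [⅋]  ⊢ (p2⊥ ⅋ p2)
      [Ax]  ⊢ p2, p2⊥

Result: YES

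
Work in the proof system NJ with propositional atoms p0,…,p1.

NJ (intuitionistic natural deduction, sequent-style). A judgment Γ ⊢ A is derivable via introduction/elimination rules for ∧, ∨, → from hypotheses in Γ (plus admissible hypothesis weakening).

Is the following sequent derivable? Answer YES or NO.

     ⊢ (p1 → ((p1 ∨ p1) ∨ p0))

Derivation (root first):
[→I]  ⊢ (p1 → ((p1 ∨ p1) ∨ p0))
  [∨I₁] p1 ⊢ ((p1 ∨ p1) ∨ p0)
    [∨I₂] p1 ⊢ (p1 ∨ p1)
      [Ax] p1 ⊢ p1

Result: YES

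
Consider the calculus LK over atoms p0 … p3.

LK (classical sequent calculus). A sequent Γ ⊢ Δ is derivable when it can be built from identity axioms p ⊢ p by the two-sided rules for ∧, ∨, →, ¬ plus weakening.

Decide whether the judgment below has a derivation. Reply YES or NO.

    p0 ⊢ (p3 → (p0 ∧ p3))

Proof tree:
[→R] p0 ⊢ (p3 → (p0 ∧ p3))
  [∧R] p3, p0 ⊢ (p0 ∧ p3)
    [Ax] p0 ⊢ p0
    [Ax] p3 ⊢ p3

Result: YES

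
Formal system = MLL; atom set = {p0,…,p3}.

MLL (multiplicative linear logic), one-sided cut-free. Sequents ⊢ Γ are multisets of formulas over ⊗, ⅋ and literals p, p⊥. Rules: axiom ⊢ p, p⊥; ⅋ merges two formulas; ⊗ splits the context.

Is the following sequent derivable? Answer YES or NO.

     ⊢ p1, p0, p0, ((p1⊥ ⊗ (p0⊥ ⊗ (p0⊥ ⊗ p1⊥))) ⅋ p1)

Proof tree:
[⅋]  ⊢ p1, p0, p0, ((p1⊥ ⊗ (p0⊥ ⊗ (p0⊥ ⊗ p1⊥))) ⅋ p1)
  [⊗]  ⊢ p1, p0, p0, p1, (p1⊥ ⊗ (p0⊥ ⊗ (p0⊥ ⊗ p1⊥)))
    [Ax]  ⊢ p1, p1⊥
    [⊗]  ⊢ p0, p0, p1, (p0⊥ ⊗ (p0⊥ ⊗ p1⊥))
      [Ax]  ⊢ p0, p0⊥
      [⊗]  ⊢ p0, p1, (p0⊥ ⊗ p1⊥)
        [Ax]  ⊢ p0, p0⊥
        [Ax]  ⊢ p1, p1⊥

Result: YES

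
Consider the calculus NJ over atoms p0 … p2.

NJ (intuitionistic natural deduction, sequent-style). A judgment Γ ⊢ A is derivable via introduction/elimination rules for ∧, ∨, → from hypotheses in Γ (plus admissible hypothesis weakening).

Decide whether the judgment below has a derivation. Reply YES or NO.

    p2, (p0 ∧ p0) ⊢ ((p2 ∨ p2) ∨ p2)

Derivation trace:
[∨I₁] p2, (p0 ∧ p0) ⊢ ((p2 ∨ p2) ∨ p2)
  [∨I₁] p2, (p0 ∧ p0) ⊢ (p2 ∨ p2)
    [Wk] p2, (p0 ∧ p0) ⊢ p2
      [Ax] p2 ⊢ p2

Result: YES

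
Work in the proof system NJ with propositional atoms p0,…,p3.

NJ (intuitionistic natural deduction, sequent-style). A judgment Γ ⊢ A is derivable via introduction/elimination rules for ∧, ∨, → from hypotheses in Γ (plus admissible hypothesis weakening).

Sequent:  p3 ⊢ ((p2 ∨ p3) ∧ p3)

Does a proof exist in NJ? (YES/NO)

Derivation trace:
[∧I] p3 ⊢ ((p2 ∨ p3) ∧ p3)
  [∨I₂] p3 ⊢ (p2 ∨ p3)
    [Ax] p3 ⊢ p3
  [Ax] p3 ⊢ p3

Result: YES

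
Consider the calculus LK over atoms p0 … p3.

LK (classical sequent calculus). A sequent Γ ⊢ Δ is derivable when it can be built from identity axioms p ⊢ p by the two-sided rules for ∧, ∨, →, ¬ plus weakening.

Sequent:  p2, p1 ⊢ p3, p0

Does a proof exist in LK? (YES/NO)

Enumerate valuations to refute Γ ⊢ Δ:
  v=0000: Γ:[p2=F, p1=F] Δ:[p3=F, p0=F] refutes=False
  v=0001: Γ:[p2=F, p1=F] Δ:[p3=T, p0=F] refutes=False
  v=0010: Γ:[p2=T, p1=F] Δ:[p3=F, p0=F] refutes=False
  v=0011: Γ:[p2=T, p1=F] Δ:[p3=T, p0=F] refutes=False
  v=0100: Γ:[p2=F, p1=T] Δ:[p3=F, p0=F] refutes=False
  v=0101: Γ:[p2=F, p1=T] Δ:[p3=T, p0=F] refutes=False
  v=0110: Γ:[p2=T, p1=T] Δ:[p3=F, p0=F] refutes=True  ← countermodel

Result: NO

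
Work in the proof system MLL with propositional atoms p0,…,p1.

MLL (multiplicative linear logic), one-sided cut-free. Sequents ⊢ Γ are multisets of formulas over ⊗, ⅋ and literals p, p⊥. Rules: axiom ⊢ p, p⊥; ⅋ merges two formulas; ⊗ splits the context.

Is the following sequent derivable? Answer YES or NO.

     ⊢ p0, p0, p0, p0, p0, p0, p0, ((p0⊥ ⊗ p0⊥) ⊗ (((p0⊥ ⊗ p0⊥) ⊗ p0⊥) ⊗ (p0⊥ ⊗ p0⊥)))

Proof tree:
[⊗]  ⊢ p0, p0, p0, p0, p0, p0, p0, ((p0⊥ ⊗ p0⊥) ⊗ (((p0⊥ ⊗ p0⊥) ⊗ p0⊥) ⊗ (p0⊥ ⊗ p0⊥)))
  [⊗]  ⊢ p0, p0, (p0⊥ ⊗ p0⊥)
    [Ax]  ⊢ p0, p0⊥
    [Ax]  ⊢ p0, p0⊥
  [⊗]  ⊢ p0, p0, p0, p0, p0, (((p0⊥ ⊗ p0⊥) ⊗ p0⊥) ⊗ (p0⊥ ⊗ p0⊥))
    [⊗]  ⊢ p0, p0, p0, ((p0⊥ ⊗ p0⊥) ⊗ p0⊥)
      [⊗]  ⊢ p0, p0, (p0⊥ ⊗ p0⊥)
        [Ax]  ⊢ p0, p0⊥
        [Ax]  ⊢ p0, p0⊥
      [Ax]  ⊢ p0, p0⊥
    [⊗]  ⊢ p0, p0, (p0⊥ ⊗ p0⊥)
      [Ax]  ⊢ p0, p0⊥
      [Ax]  ⊢ p0, p0⊥

Result: YES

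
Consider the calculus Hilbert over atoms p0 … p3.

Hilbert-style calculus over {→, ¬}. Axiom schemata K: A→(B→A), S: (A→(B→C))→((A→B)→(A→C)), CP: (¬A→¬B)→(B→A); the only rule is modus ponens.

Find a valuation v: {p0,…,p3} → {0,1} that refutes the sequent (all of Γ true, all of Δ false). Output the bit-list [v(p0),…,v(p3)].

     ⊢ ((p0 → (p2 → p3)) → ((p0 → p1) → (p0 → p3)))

Enumerate valuations to refute Γ ⊢ Δ:
  v=0000: Γ:[] Δ:[((p0 → (p2 → p3)) → ((p0 → p1) → (p0 → p3)))=T] refutes=False
  v=0001: Γ:[] Δ:[((p0 → (p2 → p3)) → ((p0 → p1) → (p0 → p3)))=T] refutes=False
  v=0010: Γ:[] Δ:[((p0 → (p2 → p3)) → ((p0 → p1) → (p0 → p3)))=T] refutes=False
  v=0011: Γ:[] Δ:[((p0 → (p2 → p3)) → ((p0 → p1) → (p0 → p3)))=T] refutes=False
  v=0100: Γ:[] Δ:[((p0 → (p2 → p3)) → ((p0 → p1) → (p0 → p3)))=T] refutes=False
  v=0101: Γ:[] Δ:[((p0 → (p2 → p3)) → ((p0 → p1) → (p0 → p3)))=T] refutes=False
  v=0110: Γ:[] Δ:[((p0 → (p2 → p3)) → ((p0 → p1) → (p0 → p3)))=T] refutes=False
  v=0111: Γ:[] Δ:[((p0 → (p2 → p3)) → ((p0 → p1) → (p0 → p3)))=T] refutes=False
  v=1000: Γ:[] Δ:[((p0 → (p2 → p3)) → ((p0 → p1) → (p0 → p3)))=T] refutes=False
  v=1001: Γ:[] Δ:[((p0 → (p2 → p3)) → ((p0 → p1) → (p0 → p3)))=T] refutes=False
  v=1010: Γ:[] Δ:[((p0 → (p2 → p3)) → ((p0 → p1) → (p0 → p3)))=T] refutes=False
  v=1011: Γ:[] Δ:[((p0 → (p2 → p3)) → ((p0 → p1) → (p0 → p3)))=T] refutes=False
  v=1100: Γ:[] Δ:[((p0 → (p2 → p3)) → ((p0 → p1) → (p0 → p3)))=F] refutes=True  ← countermodel

Result: [1, 1, 0, 0]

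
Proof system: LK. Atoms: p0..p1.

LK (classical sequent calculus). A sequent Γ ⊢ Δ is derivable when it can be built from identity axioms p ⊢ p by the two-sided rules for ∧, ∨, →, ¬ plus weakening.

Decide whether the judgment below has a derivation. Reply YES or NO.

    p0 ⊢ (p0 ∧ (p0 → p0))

Derivation trace:
[∧R] p0 ⊢ (p0 ∧ (p0 → p0))
  [Ax] p0 ⊢ p0
  [→R]  ⊢ (p0 → p0)
    [Ax] p0 ⊢ p0

Result: YES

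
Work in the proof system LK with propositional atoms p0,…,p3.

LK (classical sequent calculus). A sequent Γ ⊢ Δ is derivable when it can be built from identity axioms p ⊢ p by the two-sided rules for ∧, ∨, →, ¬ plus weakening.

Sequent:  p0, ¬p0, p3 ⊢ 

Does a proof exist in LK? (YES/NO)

Proof tree:
[WL] p0, ¬p0, p3 ⊢ 
  [¬L] p0, ¬p0 ⊢ 
    [Ax] p0 ⊢ p0

Result: YES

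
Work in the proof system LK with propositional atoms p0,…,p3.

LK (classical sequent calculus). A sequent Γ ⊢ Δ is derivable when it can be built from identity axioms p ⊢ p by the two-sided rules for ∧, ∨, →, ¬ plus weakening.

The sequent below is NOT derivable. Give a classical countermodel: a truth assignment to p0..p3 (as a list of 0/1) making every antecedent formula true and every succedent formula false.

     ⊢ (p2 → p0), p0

Search for a countermodel by truth-table:
  v=0000: Γ:[] Δ:[(p2 → p0)=T, p0=F] refutes=False
  v=0001: Γ:[] Δ:[(p2 → p0)=T, p0=F] refutes=False
  v=0010: Γ:[] Δ:[(p2 → p0)=F, p0=F] refutes=True  ← countermodel

Result: [0, 0, 1, 0]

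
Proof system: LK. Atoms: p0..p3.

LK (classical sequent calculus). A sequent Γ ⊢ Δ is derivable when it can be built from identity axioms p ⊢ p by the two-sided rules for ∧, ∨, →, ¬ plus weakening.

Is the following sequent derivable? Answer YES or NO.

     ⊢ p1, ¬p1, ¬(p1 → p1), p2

Derivation trace:
[WR]  ⊢ p1, ¬p1, ¬(p1 → p1), p2
  [¬R]  ⊢ p1, ¬p1, ¬(p1 → p1)
    [¬R] (p1 → p1) ⊢ p1, ¬p1
      [→L] p1, (p1 → p1) ⊢ p1
        [Ax] p1 ⊢ p1
        [Ax] p1 ⊢ p1

Result: YES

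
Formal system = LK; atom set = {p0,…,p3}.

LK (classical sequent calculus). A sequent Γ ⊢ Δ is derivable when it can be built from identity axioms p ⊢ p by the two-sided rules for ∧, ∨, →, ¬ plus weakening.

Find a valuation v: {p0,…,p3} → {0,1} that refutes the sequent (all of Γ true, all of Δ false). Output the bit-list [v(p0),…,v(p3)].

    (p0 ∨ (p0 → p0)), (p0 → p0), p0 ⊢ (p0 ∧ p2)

Enumerate valuations to refute Γ ⊢ Δ:
  v=0000: Γ:[(p0 ∨ (p0 → p0))=T, (p0 → p0)=T, p0=F] Δ:[(p0 ∧ p2)=F] refutes=False
  v=0001: Γ:[(p0 ∨ (p0 → p0))=T, (p0 → p0)=T, p0=F] Δ:[(p0 ∧ p2)=F] refutes=False
  v=0010: Γ:[(p0 ∨ (p0 → p0))=T, (p0 → p0)=T, p0=F] Δ:[(p0 ∧ p2)=F] refutes=False
  v=0011: Γ:[(p0 ∨ (p0 → p0))=T, (p0 → p0)=T, p0=F] Δ:[(p0 ∧ p2)=F] refutes=False
  v=0100: Γ:[(p0 ∨ (p0 → p0))=T, (p0 → p0)=T, p0=F] Δ:[(p0 ∧ p2)=F] refutes=False
  v=0101: Γ:[(p0 ∨ (p0 → p0))=T, (p0 → p0)=T, p0=F] Δ:[(p0 ∧ p2)=F] refutes=False
  v=0110: Γ:[(p0 ∨ (p0 → p0))=T, (p0 → p0)=T, p0=F] Δ:[(p0 ∧ p2)=F] refutes=False
  v=0111: Γ:[(p0 ∨ (p0 → p0))=T, (p0 → p0)=T, p0=F] Δ:[(p0 ∧ p2)=F] refutes=False
  v=1000: Γ:[(p0 ∨ (p0 → p0))=T, (p0 → p0)=T, p0=T] Δ:[(p0 ∧ p2)=F] refutes=True  ← countermodel

Result: [1, 0, 0, 0]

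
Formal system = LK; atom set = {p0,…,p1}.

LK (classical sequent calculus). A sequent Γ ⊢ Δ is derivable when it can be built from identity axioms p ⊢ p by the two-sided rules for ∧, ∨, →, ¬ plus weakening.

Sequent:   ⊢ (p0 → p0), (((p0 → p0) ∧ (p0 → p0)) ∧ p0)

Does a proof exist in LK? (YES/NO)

Proof tree:
[∧R]  ⊢ (p0 → p0), (((p0 → p0) ∧ (p0 → p0)) ∧ p0)
  [∧R]  ⊢ ((p0 → p0) ∧ (p0 → p0))
    [→R]  ⊢ (p0 → p0)
      [Ax] p0 ⊢ p0
    [→R]  ⊢ (p0 → p0)
      [Ax] p0 ⊢ p0
  [WR]  ⊢ (p0 → p0), p0
    [→R]  ⊢ (p0 → p0)
      [Ax] p0 ⊢ p0

Result: YES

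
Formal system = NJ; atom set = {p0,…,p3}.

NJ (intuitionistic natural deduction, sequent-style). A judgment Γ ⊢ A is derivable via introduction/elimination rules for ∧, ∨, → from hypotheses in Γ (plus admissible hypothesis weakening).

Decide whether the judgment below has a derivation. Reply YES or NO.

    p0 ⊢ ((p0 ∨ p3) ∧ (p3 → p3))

Derivation trace:
[∧I] p0 ⊢ ((p0 ∨ p3) ∧ (p3 → p3))
  [∨I₁] p0 ⊢ (p0 ∨ p3)
    [Ax] p0 ⊢ p0
  [→I]  ⊢ (p3 → p3)
    [Ax] p3 ⊢ p3

Result: YES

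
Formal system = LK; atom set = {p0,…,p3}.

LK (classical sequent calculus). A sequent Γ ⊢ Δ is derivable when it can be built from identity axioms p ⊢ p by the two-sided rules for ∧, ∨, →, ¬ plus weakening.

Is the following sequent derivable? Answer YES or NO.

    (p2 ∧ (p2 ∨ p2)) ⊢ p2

Derivation (root first):
[∧L] (p2 ∧ (p2 ∨ p2)) ⊢ p2
  [WL] (p2 ∨ p2), p2 ⊢ p2
    [∨L] (p2 ∨ p2) ⊢ p2
      [Ax] p2 ⊢ p2
      [Ax] p2 ⊢ p2

Result: YES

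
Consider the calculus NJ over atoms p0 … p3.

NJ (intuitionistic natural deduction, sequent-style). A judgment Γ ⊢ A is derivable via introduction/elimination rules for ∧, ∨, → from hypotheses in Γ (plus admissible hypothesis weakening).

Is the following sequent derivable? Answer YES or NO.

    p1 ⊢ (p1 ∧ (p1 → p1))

Derivation trace:
[∧I] p1 ⊢ (p1 ∧ (p1 → p1))
  [Ax] p1 ⊢ p1
  [→I]  ⊢ (p1 → p1)
    [Ax] p1 ⊢ p1

Result: YES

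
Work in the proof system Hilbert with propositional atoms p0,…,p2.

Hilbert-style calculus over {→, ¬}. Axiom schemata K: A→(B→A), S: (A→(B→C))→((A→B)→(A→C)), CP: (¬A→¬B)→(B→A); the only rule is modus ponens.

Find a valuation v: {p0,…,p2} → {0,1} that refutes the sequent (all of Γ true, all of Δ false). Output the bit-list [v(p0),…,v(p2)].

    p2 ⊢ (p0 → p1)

Truth-table refutation:
  v=000: Γ:[p2=F] Δ:[(p0 → p1)=T] refutes=False
  v=001: Γ:[p2=T] Δ:[(p0 → p1)=T] refutes=False
  v=010: Γ:[p2=F] Δ:[(p0 → p1)=T] refutes=False
  v=011: Γ:[p2=T] Δ:[(p0 → p1)=T] refutes=False
  v=100: Γ:[p2=F] Δ:[(p0 → p1)=F] refutes=False
  v=101: Γ:[p2=T] Δ:[(p0 → p1)=F] refutes=True  ← countermodel

Result: [1, 0, 1]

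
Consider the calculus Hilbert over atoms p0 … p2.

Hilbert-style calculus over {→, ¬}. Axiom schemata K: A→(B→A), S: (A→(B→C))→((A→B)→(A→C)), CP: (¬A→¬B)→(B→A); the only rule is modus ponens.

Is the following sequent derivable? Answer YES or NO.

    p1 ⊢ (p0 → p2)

Truth-table refutation:
  v=000: Γ:[p1=F] Δ:[(p0 → p2)=T] refutes=False
  v=001: Γ:[p1=F] Δ:[(p0 → p2)=T] refutes=False
  v=010: Γ:[p1=T] Δ:[(p0 → p2)=T] refutes=False
  v=011: Γ:[p1=T] Δ:[(p0 → p2)=T] refutes=False
  v=100: Γ:[p1=F] Δ:[(p0 → p2)=F] refutes=False
  v=101: Γ:[p1=F] Δ:[(p0 → p2)=T] refutes=False
  v=110: Γ:[p1=T] Δ:[(p0 → p2)=F] refutes=True  ← countermodel

Result: NO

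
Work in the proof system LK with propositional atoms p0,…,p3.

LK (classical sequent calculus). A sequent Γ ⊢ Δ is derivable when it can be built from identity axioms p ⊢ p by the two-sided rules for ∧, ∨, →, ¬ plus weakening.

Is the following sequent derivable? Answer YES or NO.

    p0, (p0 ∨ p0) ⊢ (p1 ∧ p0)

Enumerate valuations to refute Γ ⊢ Δ:
  v=0000: Γ:[p0=F, (p0 ∨ p0)=F] Δ:[(p1 ∧ p0)=F] refutes=False
  v=0001: Γ:[p0=F, (p0 ∨ p0)=F] Δ:[(p1 ∧ p0)=F] refutes=False
  v=0010: Γ:[p0=F, (p0 ∨ p0)=F] Δ:[(p1 ∧ p0)=F] refutes=False
  v=0011: Γ:[p0=F, (p0 ∨ p0)=F] Δ:[(p1 ∧ p0)=F] refutes=False
  v=0100: Γ:[p0=F, (p0 ∨ p0)=F] Δ:[(p1 ∧ p0)=F] refutes=False
  v=0101: Γ:[p0=F, (p0 ∨ p0)=F] Δ:[(p1 ∧ p0)=F] refutes=False
  v=0110: Γ:[p0=F, (p0 ∨ p0)=F] Δ:[(p1 ∧ p0)=F] refutes=False
  v=0111: Γ:[p0=F, (p0 ∨ p0)=F] Δ:[(p1 ∧ p0)=F] refutes=False
  v=1000: Γ:[p0=T, (p0 ∨ p0)=T] Δ:[(p1 ∧ p0)=F] refutes=True  ← countermodel

Result: NO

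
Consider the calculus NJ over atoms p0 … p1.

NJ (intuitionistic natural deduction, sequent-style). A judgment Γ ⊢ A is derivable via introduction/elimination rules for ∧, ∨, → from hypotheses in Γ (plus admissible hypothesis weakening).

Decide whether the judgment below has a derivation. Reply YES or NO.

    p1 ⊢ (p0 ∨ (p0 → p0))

Proof tree:
[∨I₂] p1 ⊢ (p0 ∨ (p0 → p0))
  [Wk] p1 ⊢ (p0 → p0)
    [→I]  ⊢ (p0 → p0)
      [Ax] p0 ⊢ p0

Result: YES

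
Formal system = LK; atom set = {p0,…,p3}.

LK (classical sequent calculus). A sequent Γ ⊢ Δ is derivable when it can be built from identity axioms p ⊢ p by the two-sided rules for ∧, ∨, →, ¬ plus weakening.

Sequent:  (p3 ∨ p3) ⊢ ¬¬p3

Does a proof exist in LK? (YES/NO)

Derivation trace:
[¬R] (p3 ∨ p3) ⊢ ¬¬p3
  [¬L] (p3 ∨ p3), ¬p3 ⊢ 
    [∨L] (p3 ∨ p3) ⊢ p3
      [Ax] p3 ⊢ p3
      [Ax] p3 ⊢ p3

Result: YES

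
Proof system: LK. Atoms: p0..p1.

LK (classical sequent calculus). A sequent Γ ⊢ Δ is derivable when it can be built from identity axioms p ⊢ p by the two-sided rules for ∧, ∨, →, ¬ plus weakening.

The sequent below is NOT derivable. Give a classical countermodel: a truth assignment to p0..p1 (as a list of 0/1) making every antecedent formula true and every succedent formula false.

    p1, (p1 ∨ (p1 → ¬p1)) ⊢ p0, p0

Enumerate valuations to refute Γ ⊢ Δ:
  v=00: Γ:[p1=F, (p1 ∨ (p1 → ¬p1))=T] Δ:[p0=F, p0=F] refutes=False
  v=01: Γ:[p1=T, (p1 ∨ (p1 → ¬p1))=T] Δ:[p0=F, p0=F] refutes=True  ← countermodel

Result: [0, 1]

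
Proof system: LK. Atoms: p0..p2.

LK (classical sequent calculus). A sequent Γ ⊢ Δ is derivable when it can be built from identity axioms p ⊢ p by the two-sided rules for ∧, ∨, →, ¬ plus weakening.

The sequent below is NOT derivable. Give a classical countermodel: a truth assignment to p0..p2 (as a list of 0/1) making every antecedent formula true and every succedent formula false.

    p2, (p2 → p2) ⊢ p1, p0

Search for a countermodel by truth-table:
  v=000: Γ:[p2=F, (p2 → p2)=T] Δ:[p1=F, p0=F] refutes=False
  v=001: Γ:[p2=T, (p2 → p2)=T] Δ:[p1=F, p0=F] refutes=True  ← countermodel

Result: [0, 0, 1]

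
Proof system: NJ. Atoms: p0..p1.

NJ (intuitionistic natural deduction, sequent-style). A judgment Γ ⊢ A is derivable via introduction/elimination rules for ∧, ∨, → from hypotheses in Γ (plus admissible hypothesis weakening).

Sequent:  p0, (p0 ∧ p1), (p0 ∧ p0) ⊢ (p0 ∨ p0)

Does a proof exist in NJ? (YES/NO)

Derivation (root first):
[Wk] p0, (p0 ∧ p1), (p0 ∧ p0) ⊢ (p0 ∨ p0)
  [Wk] p0, (p0 ∧ p1) ⊢ (p0 ∨ p0)
    [∨I₁] p0 ⊢ (p0 ∨ p0)
      [Ax] p0 ⊢ p0

Result: YES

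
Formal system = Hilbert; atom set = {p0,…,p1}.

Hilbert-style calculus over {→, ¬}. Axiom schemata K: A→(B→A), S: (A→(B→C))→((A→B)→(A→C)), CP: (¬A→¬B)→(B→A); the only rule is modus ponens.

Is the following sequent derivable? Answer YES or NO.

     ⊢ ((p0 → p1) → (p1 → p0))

Enumerate valuations to refute Γ ⊢ Δ:
  v=00: Γ:[] Δ:[((p0 → p1) → (p1 → p0))=T] refutes=False
  v=01: Γ:[] Δ:[((p0 → p1) → (p1 → p0))=F] refutes=True  ← countermodel

Result: NO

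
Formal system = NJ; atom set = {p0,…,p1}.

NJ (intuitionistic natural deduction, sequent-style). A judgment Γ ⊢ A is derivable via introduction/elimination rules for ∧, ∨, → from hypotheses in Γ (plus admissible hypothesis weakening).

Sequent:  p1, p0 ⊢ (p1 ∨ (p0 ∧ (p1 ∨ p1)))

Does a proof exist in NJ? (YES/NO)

Derivation (root first):
[∨I₂] p1, p0 ⊢ (p1 ∨ (p0 ∧ (p1 ∨ p1)))
  [∧I] p1, p0 ⊢ (p0 ∧ (p1 ∨ p1))
    [Ax] p0 ⊢ p0
    [∨I₁] p1, p1 ⊢ (p1 ∨ p1)
      [Wk] p1, p1 ⊢ p1
        [Ax] p1 ⊢ p1

Result: YES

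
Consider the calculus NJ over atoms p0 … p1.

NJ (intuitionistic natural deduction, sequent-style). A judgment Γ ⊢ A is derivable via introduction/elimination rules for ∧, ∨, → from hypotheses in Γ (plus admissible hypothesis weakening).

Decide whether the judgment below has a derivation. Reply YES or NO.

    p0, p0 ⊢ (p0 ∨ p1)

Derivation (root first):
[Wk] p0, p0 ⊢ (p0 ∨ p1)
  [∨I₁] p0 ⊢ (p0 ∨ p1)
    [Ax] p0 ⊢ p0

Result: YES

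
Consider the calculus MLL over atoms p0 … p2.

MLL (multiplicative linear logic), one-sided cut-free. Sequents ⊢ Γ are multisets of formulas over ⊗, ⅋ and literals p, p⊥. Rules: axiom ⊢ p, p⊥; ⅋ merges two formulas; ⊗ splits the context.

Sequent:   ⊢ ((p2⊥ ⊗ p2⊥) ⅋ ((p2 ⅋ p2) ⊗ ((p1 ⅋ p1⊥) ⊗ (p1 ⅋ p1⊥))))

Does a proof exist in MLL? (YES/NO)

Proof tree:
[⅋]  ⊢ ((p2⊥ ⊗ p2⊥) ⅋ ((p2 ⅋ p2) ⊗ ((p1 ⅋ p1⊥) ⊗ (p1 ⅋ p1⊥))))
  [⊗]  ⊢ (p2⊥ ⊗ p2⊥), ((p2 ⅋ p2) ⊗ ((p1 ⅋ p1⊥) ⊗ (p1 ⅋ p1⊥)))
    [⅋]  ⊢ (p2⊥ ⊗ p2⊥), (p2 ⅋ p2)
      [⊗]  ⊢ p2, p2, (p2⊥ ⊗ p2⊥)
        [Ax]  ⊢ p2, p2⊥
        [Ax]  ⊢ p2, p2⊥
    [⊗]  ⊢ ((p1 ⅋ p1⊥) ⊗ (p1 ⅋ p1⊥))
      [⅋]  ⊢ (p1 ⅋ p1⊥)
        [Ax]  ⊢ p1, p1⊥
      [⅋]  ⊢ (p1 ⅋ p1⊥)
        [Ax]  ⊢ p1, p1⊥

Result: YES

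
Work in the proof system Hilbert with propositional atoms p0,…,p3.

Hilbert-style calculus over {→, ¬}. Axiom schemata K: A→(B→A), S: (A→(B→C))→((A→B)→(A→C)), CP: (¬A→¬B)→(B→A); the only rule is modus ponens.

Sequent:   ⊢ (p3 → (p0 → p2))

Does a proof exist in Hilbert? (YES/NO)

Truth-table refutation:
  v=0000: Γ:[] Δ:[(p3 → (p0 → p2))=T] refutes=False
  v=0001: Γ:[] Δ:[(p3 → (p0 → p2))=T] refutes=False
  v=0010: Γ:[] Δ:[(p3 → (p0 → p2))=T] refutes=False
  v=0011: Γ:[] Δ:[(p3 → (p0 → p2))=T] refutes=False
  v=0100: Γ:[] Δ:[(p3 → (p0 → p2))=T] refutes=False
  v=0101: Γ:[] Δ:[(p3 → (p0 → p2))=T] refutes=False
  v=0110: Γ:[] Δ:[(p3 → (p0 → p2))=T] refutes=False
  v=0111: Γ:[] Δ:[(p3 → (p0 → p2))=T] refutes=False
  v=1000: Γ:[] Δ:[(p3 → (p0 → p2))=T] refutes=False
  v=1001: Γ:[] Δ:[(p3 → (p0 → p2))=F] refutes=True  ← countermodel

Result: NO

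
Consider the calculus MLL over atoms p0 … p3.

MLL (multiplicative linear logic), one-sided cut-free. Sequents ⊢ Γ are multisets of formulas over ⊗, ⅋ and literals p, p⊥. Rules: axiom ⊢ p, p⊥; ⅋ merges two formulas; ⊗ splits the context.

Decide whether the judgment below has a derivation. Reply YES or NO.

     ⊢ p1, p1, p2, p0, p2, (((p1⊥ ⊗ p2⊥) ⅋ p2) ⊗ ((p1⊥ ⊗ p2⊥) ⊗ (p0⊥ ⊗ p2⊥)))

Derivation trace:
[⊗]  ⊢ p1, p1, p2, p0, p2, (((p1⊥ ⊗ p2⊥) ⅋ p2) ⊗ ((p1⊥ ⊗ p2⊥) ⊗ (p0⊥ ⊗ p2⊥)))
  [⅋]  ⊢ p1, ((p1⊥ ⊗ p2⊥) ⅋ p2)
    [⊗]  ⊢ p1, p2, (p1⊥ ⊗ p2⊥)
      [Ax]  ⊢ p1, p1⊥
      [Ax]  ⊢ p2, p2⊥
  [⊗]  ⊢ p1, p2, p0, p2, ((p1⊥ ⊗ p2⊥) ⊗ (p0⊥ ⊗ p2⊥))
    [⊗]  ⊢ p1, p2, (p1⊥ ⊗ p2⊥)
      [Ax]  ⊢ p1, p1⊥
      [Ax]  ⊢ p2, p2⊥
    [⊗]  ⊢ p0, p2, (p0⊥ ⊗ p2⊥)
      [Ax]  ⊢ p0, p0⊥
      [Ax]  ⊢ p2, p2⊥

Result: YES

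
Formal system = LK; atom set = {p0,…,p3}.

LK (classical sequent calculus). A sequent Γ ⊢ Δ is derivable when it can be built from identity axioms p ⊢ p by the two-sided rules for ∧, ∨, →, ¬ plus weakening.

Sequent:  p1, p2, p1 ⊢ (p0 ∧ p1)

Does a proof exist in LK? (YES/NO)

Truth-table refutation:
  v=0000: Γ:[p1=F, p2=F, p1=F] Δ:[(p0 ∧ p1)=F] refutes=False
  v=0001: Γ:[p1=F, p2=F, p1=F] Δ:[(p0 ∧ p1)=F] refutes=False
  v=0010: Γ:[p1=F, p2=T, p1=F] Δ:[(p0 ∧ p1)=F] refutes=False
  v=0011: Γ:[p1=F, p2=T, p1=F] Δ:[(p0 ∧ p1)=F] refutes=False
  v=0100: Γ:[p1=T, p2=F, p1=T] Δ:[(p0 ∧ p1)=F] refutes=False
  v=0101: Γ:[p1=T, p2=F, p1=T] Δ:[(p0 ∧ p1)=F] refutes=False
  v=0110: Γ:[p1=T, p2=T, p1=T] Δ:[(p0 ∧ p1)=F] refutes=True  ← countermodel

Result: NO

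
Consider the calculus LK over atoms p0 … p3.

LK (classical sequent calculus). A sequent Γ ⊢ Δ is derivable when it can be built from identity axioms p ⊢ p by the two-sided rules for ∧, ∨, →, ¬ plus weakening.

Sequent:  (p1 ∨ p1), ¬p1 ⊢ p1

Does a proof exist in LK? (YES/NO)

Proof tree:
[WR] (p1 ∨ p1), ¬p1 ⊢ p1
  [¬L] (p1 ∨ p1), ¬p1 ⊢ 
    [∨L] (p1 ∨ p1) ⊢ p1
      [Ax] p1 ⊢ p1
      [Ax] p1 ⊢ p1

Result: YES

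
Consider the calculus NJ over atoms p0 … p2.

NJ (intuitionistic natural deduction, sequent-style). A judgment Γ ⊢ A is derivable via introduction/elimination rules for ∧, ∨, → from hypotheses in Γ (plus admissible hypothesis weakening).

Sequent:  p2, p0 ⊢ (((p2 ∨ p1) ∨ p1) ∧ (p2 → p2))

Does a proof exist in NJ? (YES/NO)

Proof tree:
[∧I] p2, p0 ⊢ (((p2 ∨ p1) ∨ p1) ∧ (p2 → p2))
  [∨I₁] p2, p0 ⊢ ((p2 ∨ p1) ∨ p1)
    [Wk] p2, p0 ⊢ (p2 ∨ p1)
      [∨I₁] p2 ⊢ (p2 ∨ p1)
        [Ax] p2 ⊢ p2
  [→I]  ⊢ (p2 → p2)
    [Ax] p2 ⊢ p2

Result: YES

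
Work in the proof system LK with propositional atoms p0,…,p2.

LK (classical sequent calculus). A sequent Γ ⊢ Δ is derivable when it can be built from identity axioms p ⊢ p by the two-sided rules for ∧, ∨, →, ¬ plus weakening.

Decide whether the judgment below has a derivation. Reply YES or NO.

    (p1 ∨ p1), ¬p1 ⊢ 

Derivation (root first):
[¬L] (p1 ∨ p1), ¬p1 ⊢ 
  [∨L] (p1 ∨ p1) ⊢ p1
    [Ax] p1 ⊢ p1
    [Ax] p1 ⊢ p1

Result: YES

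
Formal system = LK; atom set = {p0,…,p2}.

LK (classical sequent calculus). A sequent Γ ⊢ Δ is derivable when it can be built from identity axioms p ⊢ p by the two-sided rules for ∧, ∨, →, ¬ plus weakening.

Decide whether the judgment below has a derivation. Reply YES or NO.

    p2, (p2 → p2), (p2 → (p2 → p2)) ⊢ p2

Proof tree:
[→L] p2, (p2 → p2), (p2 → (p2 → p2)) ⊢ p2
  [→L] p2, (p2 → p2) ⊢ p2
    [Ax] p2 ⊢ p2
    [Ax] p2 ⊢ p2
  [→L] p2, (p2 → p2) ⊢ p2
    [Ax] p2 ⊢ p2
    [Ax] p2 ⊢ p2

Result: YES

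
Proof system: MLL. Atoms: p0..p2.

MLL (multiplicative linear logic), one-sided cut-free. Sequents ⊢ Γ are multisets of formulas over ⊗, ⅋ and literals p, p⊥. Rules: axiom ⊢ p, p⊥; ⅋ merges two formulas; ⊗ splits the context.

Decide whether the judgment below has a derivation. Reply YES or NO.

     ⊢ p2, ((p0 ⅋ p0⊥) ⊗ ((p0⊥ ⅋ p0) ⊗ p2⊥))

Derivation (root first):
[⊗]  ⊢ p2, ((p0 ⅋ p0⊥) ⊗ ((p0⊥ ⅋ p0) ⊗ p2⊥))
  [⅋]  ⊢ (p0 ⅋ p0⊥)
    [Ax]  ⊢ p0, p0⊥
  [⊗]  ⊢ p2, ((p0⊥ ⅋ p0) ⊗ p2⊥)
    [⅋]  ⊢ (p0⊥ ⅋ p0)
      [Ax]  ⊢ p0, p0⊥
    [Ax]  ⊢ p2, p2⊥

Result: YES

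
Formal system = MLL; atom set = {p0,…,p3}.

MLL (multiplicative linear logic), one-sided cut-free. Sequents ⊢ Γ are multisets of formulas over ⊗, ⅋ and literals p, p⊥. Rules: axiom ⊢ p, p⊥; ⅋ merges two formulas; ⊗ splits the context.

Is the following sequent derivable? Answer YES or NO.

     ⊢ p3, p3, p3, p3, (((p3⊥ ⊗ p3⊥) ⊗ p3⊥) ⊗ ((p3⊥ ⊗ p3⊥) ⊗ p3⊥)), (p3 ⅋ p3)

Derivation (root first):
[⅋]  ⊢ p3, p3, p3, p3, (((p3⊥ ⊗ p3⊥) ⊗ p3⊥) ⊗ ((p3⊥ ⊗ p3⊥) ⊗ p3⊥)), (p3 ⅋ p3)
  [⊗]  ⊢ p3, p3, p3, p3, p3, p3, (((p3⊥ ⊗ p3⊥) ⊗ p3⊥) ⊗ ((p3⊥ ⊗ p3⊥) ⊗ p3⊥))
    [⊗]  ⊢ p3, p3, p3, ((p3⊥ ⊗ p3⊥) ⊗ p3⊥)
      [⊗]  ⊢ p3, p3, (p3⊥ ⊗ p3⊥)
        [Ax]  ⊢ p3, p3⊥
        [Ax]  ⊢ p3, p3⊥
      [Ax]  ⊢ p3, p3⊥
    [⊗]  ⊢ p3, p3, p3, ((p3⊥ ⊗ p3⊥) ⊗ p3⊥)
      [⊗]  ⊢ p3, p3, (p3⊥ ⊗ p3⊥)
        [Ax]  ⊢ p3, p3⊥
        [Ax]  ⊢ p3, p3⊥
      [Ax]  ⊢ p3, p3⊥

Result: YES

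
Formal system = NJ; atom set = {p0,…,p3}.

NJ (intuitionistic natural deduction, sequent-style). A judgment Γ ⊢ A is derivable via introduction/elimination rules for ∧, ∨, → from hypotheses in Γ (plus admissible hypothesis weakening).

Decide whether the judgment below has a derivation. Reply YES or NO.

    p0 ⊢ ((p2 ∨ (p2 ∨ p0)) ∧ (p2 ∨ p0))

Derivation trace:
[∧I] p0 ⊢ ((p2 ∨ (p2 ∨ p0)) ∧ (p2 ∨ p0))
  [∨I₂] p0 ⊢ (p2 ∨ (p2 ∨ p0))
    [∨I₂] p0 ⊢ (p2 ∨ p0)
      [Ax] p0 ⊢ p0
  [∨I₂] p0 ⊢ (p2 ∨ p0)
    [Ax] p0 ⊢ p0

Result: YES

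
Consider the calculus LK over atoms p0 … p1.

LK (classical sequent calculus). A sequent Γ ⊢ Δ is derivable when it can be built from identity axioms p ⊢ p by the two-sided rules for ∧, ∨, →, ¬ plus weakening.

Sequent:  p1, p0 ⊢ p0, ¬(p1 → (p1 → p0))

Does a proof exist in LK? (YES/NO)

Proof tree:
[¬R] p1, p0 ⊢ p0, ¬(p1 → (p1 → p0))
  [→L] p1, p0, (p1 → (p1 → p0)) ⊢ p0
    [Ax] p1 ⊢ p1
    [→L] p1, p0, (p1 → p0) ⊢ p0
      [WL] p1, p0 ⊢ p1
        [Ax] p1 ⊢ p1
      [Ax] p0 ⊢ p0

Result: YES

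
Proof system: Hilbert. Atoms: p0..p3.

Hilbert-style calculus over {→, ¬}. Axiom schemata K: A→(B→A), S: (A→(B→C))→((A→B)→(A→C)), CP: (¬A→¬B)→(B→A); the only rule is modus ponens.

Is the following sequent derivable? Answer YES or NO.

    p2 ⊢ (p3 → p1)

Search for a countermodel by truth-table:
  v=0000: Γ:[p2=F] Δ:[(p3 → p1)=T] refutes=False
  v=0001: Γ:[p2=F] Δ:[(p3 → p1)=F] refutes=False
  v=0010: Γ:[p2=T] Δ:[(p3 → p1)=T] refutes=False
  v=0011: Γ:[p2=T] Δ:[(p3 → p1)=F] refutes=True  ← countermodel

Result: NO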